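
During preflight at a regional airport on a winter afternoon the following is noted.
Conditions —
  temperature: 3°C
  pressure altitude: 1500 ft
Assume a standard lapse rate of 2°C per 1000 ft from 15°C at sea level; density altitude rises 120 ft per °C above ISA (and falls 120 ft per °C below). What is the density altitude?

ISA temperature at 1500 ft = 15 − 2 × (1500/1000) = 12°C.
ISA deviation = 3 − 12 = -9°C.
Density altitude = 1500 + 120 × (-9) = 1500 + (-1080) = 420 ft.

420 ft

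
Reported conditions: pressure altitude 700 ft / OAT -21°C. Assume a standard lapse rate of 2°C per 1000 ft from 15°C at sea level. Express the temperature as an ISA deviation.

ISA temperature at 700 ft = 15 − 2 × (700/1000) = 13.6°C.
Deviation = OAT − ISA = -21 − 13.6 = -34.6°C.

ISA-34.6°C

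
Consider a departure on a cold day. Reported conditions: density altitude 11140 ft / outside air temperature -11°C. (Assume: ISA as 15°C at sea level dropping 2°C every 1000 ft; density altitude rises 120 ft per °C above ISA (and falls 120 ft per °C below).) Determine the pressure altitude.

DA = PA + 120 × (OAT − (15 − 2·PA/1000)) = PA + 120·OAT − 1800 + 0.24·PA = 1.24·PA + 120·OAT − 1800.
So 1.24·PA = 11140 − 120 × (-11) + 1800 = 14260.
PA = 14260 / 1.24 = 11500 ft.

11500 ft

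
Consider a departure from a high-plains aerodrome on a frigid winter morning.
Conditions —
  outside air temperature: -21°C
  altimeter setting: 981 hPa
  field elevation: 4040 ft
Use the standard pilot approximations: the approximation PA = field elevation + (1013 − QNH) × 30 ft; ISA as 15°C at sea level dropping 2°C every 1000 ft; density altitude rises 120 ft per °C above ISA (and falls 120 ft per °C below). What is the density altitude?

Pressure altitude = 4040 + (1013 − 981) × 30 = 4040 + (+960) = 5000 ft.
ISA temperature at 5000 ft = 15 − 2 × (5000/1000) = 5°C.
ISA deviation = -21 − 5 = -26°C.
Density altitude = 5000 + 120 × (-26) = 1880 ft.

1880 ft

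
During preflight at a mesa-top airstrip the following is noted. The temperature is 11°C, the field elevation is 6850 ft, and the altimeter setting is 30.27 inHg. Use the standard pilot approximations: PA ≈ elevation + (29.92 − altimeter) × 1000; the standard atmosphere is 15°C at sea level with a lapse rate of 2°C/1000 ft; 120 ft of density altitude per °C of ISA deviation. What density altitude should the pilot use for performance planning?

Pressure altitude = 6850 + (29.92 − 30.27) × 1000 = 6850 + (-350) = 6500 ft.
ISA temperature at 6500 ft = 15 − 2 × (6500/1000) = 2°C.
ISA deviation = 11 − 2 = +9°C.
Density altitude = 6500 + 120 × (9) = 7580 ft.

7580 ft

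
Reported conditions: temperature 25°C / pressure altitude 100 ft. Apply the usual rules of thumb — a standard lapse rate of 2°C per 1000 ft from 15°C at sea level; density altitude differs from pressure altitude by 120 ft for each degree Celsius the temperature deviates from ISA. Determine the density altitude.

ISA temperature at 100 ft = 15 − 2 × (100/1000) = 14.8°C.
ISA deviation = 25 − 14.8 = +10.2°C.
Density altitude = 100 + 120 × (10.2) = 100 + (+1224) = 1324 ft.

1324 ft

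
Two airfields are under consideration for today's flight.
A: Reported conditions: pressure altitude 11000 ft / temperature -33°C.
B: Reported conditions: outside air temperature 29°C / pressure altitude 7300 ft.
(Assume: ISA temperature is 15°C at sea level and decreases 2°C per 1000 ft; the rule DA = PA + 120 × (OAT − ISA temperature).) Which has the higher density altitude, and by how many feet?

B by 2852 ft

A: ISA temp = -7°C, deviation -26°C, DA = 11000 + 120 × (-26) = 7880 ft.
B: ISA temp = 0.4°C, deviation +28.6°C, DA = 7300 + 120 × 28.6 = 10732 ft.
B is higher by 10732 − 7880 = 2852 ft.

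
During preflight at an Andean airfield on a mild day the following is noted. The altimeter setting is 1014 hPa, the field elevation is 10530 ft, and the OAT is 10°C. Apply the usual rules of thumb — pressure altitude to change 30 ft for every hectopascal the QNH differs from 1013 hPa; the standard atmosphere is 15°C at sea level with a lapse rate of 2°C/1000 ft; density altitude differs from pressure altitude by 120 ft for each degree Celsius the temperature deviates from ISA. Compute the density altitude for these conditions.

12420 ft

Pressure altitude = 10530 + (1013 − 1014) × 30 = 10530 + (-30) = 10500 ft.
ISA temperature at 10500 ft = 15 − 2 × (10500/1000) = -6°C.
ISA deviation = 10 − (-6) = +16°C.
Density altitude = 10500 + 120 × (16) = 12420 ft.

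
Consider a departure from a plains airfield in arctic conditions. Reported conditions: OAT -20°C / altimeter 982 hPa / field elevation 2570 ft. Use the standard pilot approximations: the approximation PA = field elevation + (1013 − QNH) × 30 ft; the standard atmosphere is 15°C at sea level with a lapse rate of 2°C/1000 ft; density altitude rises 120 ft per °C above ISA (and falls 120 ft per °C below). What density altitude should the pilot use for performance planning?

Pressure altitude = 2570 + (1013 − 982) × 30 = 2570 + (+930) = 3500 ft.
ISA temperature at 3500 ft = 15 − 2 × (3500/1000) = 8°C.
ISA deviation = -20 − 8 = -28°C.
Density altitude = 3500 + 120 × (-28) = 140 ft.

140 ft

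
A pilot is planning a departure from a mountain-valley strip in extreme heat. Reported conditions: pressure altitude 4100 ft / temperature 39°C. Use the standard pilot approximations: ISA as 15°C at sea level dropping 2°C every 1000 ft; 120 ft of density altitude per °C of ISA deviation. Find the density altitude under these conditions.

7964 ft

ISA temperature at 4100 ft = 15 − 2 × (4100/1000) = 6.8°C.
ISA deviation = 39 − 6.8 = +32.2°C.
Density altitude = 4100 + 120 × (32.2) = 4100 + (+3864) = 7964 ft.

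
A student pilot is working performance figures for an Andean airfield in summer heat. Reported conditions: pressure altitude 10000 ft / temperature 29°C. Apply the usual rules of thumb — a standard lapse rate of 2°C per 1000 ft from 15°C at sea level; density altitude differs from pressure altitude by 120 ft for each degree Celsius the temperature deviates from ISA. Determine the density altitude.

ISA temperature at 10000 ft = 15 − 2 × (10000/1000) = -5°C.
ISA deviation = 29 − (-5) = +34°C.
Density altitude = 10000 + 120 × (34) = 10000 + (+4080) = 14080 ft.

14080 ft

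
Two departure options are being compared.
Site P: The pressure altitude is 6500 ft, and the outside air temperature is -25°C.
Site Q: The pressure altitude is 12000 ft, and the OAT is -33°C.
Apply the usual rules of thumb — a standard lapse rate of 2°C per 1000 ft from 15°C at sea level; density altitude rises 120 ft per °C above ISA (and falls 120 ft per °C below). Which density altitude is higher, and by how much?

Site P: ISA temp = 2°C, deviation -27°C, DA = 6500 + 120 × (-27) = 3260 ft.
Site Q: ISA temp = -9°C, deviation -24°C, DA = 12000 + 120 × (-24) = 9120 ft.
Site Q is higher by 9120 − 3260 = 5860 ft.

Site Q by 5860 ft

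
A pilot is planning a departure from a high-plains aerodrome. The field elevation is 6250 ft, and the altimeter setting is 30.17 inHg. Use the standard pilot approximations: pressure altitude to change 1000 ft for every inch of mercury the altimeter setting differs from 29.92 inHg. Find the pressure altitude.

Pressure correction = (29.92 − 30.17) × 1000 = -250 ft.
Pressure altitude = 6250 + (-250) = 6000 ft.

6000 ft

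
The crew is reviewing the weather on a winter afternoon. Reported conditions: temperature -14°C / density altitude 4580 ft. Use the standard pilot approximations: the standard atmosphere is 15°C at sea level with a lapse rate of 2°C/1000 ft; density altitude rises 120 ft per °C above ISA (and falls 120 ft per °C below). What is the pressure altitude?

DA = PA + 120 × (OAT − (15 − 2·PA/1000)) = PA + 120·OAT − 1800 + 0.24·PA = 1.24·PA + 120·OAT − 1800.
So 1.24·PA = 4580 − 120 × (-14) + 1800 = 8060.
PA = 8060 / 1.24 = 6500 ft.

6500 ft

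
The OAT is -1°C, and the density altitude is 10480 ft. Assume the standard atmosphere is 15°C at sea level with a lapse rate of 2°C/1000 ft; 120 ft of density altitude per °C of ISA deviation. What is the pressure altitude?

DA = PA + 120 × (OAT − (15 − 2·PA/1000)) = PA + 120·OAT − 1800 + 0.24·PA = 1.24·PA + 120·OAT − 1800.
So 1.24·PA = 10480 − 120 × (-1) + 1800 = 12400.
PA = 12400 / 1.24 = 10000 ft.

10000 ft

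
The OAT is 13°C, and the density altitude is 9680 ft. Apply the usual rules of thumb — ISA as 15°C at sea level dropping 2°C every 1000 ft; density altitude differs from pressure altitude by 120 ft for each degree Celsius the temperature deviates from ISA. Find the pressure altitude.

DA = PA + 120 × (OAT − (15 − 2·PA/1000)) = PA + 120·OAT − 1800 + 0.24·PA = 1.24·PA + 120·OAT − 1800.
So 1.24·PA = 9680 − 120 × 13 + 1800 = 9920.
PA = 9920 / 1.24 = 8000 ft.

8000 ft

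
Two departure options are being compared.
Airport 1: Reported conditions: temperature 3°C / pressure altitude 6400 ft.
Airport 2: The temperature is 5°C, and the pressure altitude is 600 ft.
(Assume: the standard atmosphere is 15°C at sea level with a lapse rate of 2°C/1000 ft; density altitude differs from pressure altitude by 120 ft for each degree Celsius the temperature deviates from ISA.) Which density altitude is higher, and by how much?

Airport 1: ISA temp = 2.2°C, deviation +0.8°C, DA = 6400 + 120 × 0.8 = 6496 ft.
Airport 2: ISA temp = 13.8°C, deviation -8.8°C, DA = 600 + 120 × (-8.8) = -456 ft.
Airport 1 is higher by 6496 − (-456) = 6952 ft.

Airport 1 by 6952 ft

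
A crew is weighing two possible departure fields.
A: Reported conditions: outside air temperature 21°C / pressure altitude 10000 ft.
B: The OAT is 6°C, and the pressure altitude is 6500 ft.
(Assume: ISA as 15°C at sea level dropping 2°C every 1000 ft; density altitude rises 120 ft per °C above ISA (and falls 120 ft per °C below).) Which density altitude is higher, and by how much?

A by 6140 ft

A: ISA temp = -5°C, deviation +26°C, DA = 10000 + 120 × 26 = 13120 ft.
B: ISA temp = 2°C, deviation +4°C, DA = 6500 + 120 × 4 = 6980 ft.
A is higher by 13120 − 6980 = 6140 ft.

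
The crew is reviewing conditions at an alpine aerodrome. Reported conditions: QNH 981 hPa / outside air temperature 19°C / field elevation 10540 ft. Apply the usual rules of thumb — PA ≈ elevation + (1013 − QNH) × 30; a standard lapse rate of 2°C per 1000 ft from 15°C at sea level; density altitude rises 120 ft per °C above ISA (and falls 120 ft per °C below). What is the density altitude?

14740 ft

Pressure altitude = 10540 + (1013 − 981) × 30 = 10540 + (+960) = 11500 ft.
ISA temperature at 11500 ft = 15 − 2 × (11500/1000) = -8°C.
ISA deviation = 19 − (-8) = +27°C.
Density altitude = 11500 + 120 × (27) = 14740 ft.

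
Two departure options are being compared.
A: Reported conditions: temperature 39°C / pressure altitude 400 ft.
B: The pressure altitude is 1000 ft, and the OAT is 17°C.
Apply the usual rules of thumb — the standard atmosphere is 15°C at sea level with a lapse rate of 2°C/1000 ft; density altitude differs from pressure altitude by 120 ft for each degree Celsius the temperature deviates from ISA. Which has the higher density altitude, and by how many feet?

A by 1896 ft

A: ISA temp = 14.2°C, deviation +24.8°C, DA = 400 + 120 × 24.8 = 3376 ft.
B: ISA temp = 13°C, deviation +4°C, DA = 1000 + 120 × 4 = 1480 ft.
A is higher by 3376 − 1480 = 1896 ft.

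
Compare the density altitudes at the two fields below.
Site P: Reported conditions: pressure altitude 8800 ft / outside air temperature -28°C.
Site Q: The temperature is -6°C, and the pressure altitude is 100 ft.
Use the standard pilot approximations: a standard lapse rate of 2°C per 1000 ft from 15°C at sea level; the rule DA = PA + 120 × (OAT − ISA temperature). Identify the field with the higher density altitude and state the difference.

Site P: ISA temp = -2.6°C, deviation -25.4°C, DA = 8800 + 120 × (-25.4) = 5752 ft.
Site Q: ISA temp = 14.8°C, deviation -20.8°C, DA = 100 + 120 × (-20.8) = -2396 ft.
Site P is higher by 5752 − (-2396) = 8148 ft.

Site P by 8148 ft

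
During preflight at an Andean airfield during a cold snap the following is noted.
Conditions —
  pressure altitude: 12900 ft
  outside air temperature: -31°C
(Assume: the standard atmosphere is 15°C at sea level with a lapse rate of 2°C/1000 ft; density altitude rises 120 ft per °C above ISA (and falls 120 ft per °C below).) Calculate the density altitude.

ISA temperature at 12900 ft = 15 − 2 × (12900/1000) = -10.8°C.
ISA deviation = -31 − (-10.8) = -20.2°C.
Density altitude = 12900 + 120 × (-20.2) = 12900 + (-2424) = 10476 ft.

10476 ft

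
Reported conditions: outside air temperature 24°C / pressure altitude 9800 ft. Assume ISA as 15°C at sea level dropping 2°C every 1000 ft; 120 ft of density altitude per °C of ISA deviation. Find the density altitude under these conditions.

13232 ft

ISA temperature at 9800 ft = 15 − 2 × (9800/1000) = -4.6°C.
ISA deviation = 24 − (-4.6) = +28.6°C.
Density altitude = 9800 + 120 × (28.6) = 9800 + (+3432) = 13232 ft.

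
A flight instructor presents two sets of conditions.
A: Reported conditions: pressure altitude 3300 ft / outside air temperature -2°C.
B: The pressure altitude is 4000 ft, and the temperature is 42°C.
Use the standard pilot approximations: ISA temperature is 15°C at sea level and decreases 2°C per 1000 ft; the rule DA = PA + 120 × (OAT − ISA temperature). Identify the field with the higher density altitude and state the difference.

A: ISA temp = 8.4°C, deviation -10.4°C, DA = 3300 + 120 × (-10.4) = 2052 ft.
B: ISA temp = 7°C, deviation +35°C, DA = 4000 + 120 × 35 = 8200 ft.
B is higher by 8200 − 2052 = 6148 ft.

B by 6148 ft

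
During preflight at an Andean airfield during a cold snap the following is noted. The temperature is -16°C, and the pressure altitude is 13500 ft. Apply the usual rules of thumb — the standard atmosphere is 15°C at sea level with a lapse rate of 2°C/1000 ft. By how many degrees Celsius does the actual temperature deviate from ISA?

ISA-4°C

ISA temperature at 13500 ft = 15 − 2 × (13500/1000) = -12°C.
Deviation = OAT − ISA = -16 − (-12) = -4°C.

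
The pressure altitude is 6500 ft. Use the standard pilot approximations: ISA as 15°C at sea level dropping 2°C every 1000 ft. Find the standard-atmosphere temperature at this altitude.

ISA temperature = 15 − 2 × (6500/1000) = 15 − 13 = 2°C.

2°C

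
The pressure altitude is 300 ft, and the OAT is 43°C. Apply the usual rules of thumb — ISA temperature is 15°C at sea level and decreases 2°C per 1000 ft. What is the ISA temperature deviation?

ISA+28.6°C

ISA temperature at 300 ft = 15 − 2 × (300/1000) = 14.4°C.
Deviation = OAT − ISA = 43 − 14.4 = +28.6°C.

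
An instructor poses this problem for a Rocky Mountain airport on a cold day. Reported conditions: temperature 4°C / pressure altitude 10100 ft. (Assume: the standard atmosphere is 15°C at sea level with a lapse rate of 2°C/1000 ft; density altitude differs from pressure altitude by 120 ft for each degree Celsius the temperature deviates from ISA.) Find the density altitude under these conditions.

11204 ft

ISA temperature at 10100 ft = 15 − 2 × (10100/1000) = -5.2°C.
ISA deviation = 4 − (-5.2) = +9.2°C.
Density altitude = 10100 + 120 × (9.2) = 10100 + (+1104) = 11204 ft.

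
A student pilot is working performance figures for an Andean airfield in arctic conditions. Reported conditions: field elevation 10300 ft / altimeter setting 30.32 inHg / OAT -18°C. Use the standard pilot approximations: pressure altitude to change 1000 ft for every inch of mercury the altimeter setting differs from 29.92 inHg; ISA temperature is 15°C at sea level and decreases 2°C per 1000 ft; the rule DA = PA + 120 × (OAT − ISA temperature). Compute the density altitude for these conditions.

Pressure altitude = 10300 + (29.92 − 30.32) × 1000 = 10300 + (-400) = 9900 ft.
ISA temperature at 9900 ft = 15 − 2 × (9900/1000) = -4.8°C.
ISA deviation = -18 − (-4.8) = -13.2°C.
Density altitude = 9900 + 120 × (-13.2) = 8316 ft.

8316 ft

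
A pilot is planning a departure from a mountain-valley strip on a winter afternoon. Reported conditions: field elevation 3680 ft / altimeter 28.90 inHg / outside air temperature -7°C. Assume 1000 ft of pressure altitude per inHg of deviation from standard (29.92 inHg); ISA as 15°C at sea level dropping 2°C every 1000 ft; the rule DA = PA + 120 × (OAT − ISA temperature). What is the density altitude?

Pressure altitude = 3680 + (29.92 − 28.90) × 1000 = 3680 + (+1020) = 4700 ft.
ISA temperature at 4700 ft = 15 − 2 × (4700/1000) = 5.6°C.
ISA deviation = -7 − 5.6 = -12.6°C.
Density altitude = 4700 + 120 × (-12.6) = 3188 ft.

3188 ft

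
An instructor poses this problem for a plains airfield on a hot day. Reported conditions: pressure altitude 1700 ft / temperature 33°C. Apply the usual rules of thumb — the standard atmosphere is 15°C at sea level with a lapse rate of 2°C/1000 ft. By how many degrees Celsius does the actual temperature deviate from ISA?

ISA+21.4°C

ISA temperature at 1700 ft = 15 − 2 × (1700/1000) = 11.6°C.
Deviation = OAT − ISA = 33 − 11.6 = +21.4°C.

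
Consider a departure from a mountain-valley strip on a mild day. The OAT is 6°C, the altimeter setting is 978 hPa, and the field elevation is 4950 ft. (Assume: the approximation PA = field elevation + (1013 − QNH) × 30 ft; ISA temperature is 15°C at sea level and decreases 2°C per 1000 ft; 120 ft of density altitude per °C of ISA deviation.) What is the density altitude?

Pressure altitude = 4950 + (1013 − 978) × 30 = 4950 + (+1050) = 6000 ft.
ISA temperature at 6000 ft = 15 − 2 × (6000/1000) = 3°C.
ISA deviation = 6 − 3 = +3°C.
Density altitude = 6000 + 120 × (3) = 6360 ft.

6360 ft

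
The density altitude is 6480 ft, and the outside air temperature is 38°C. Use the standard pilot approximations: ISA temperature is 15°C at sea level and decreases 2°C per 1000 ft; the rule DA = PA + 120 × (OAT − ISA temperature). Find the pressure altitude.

3000 ft

DA = PA + 120 × (OAT − (15 − 2·PA/1000)) = PA + 120·OAT − 1800 + 0.24·PA = 1.24·PA + 120·OAT − 1800.
So 1.24·PA = 6480 − 120 × 38 + 1800 = 3720.
PA = 3720 / 1.24 = 3000 ft.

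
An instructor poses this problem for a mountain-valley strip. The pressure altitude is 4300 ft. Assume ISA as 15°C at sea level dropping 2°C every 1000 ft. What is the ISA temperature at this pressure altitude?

6.4°C

ISA temperature = 15 − 2 × (4300/1000) = 15 − 8.6 = 6.4°C.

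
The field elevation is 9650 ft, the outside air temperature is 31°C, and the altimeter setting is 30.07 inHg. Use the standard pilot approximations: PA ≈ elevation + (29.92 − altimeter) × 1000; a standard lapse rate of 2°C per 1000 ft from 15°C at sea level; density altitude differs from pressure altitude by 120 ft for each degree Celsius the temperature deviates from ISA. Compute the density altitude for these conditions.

Pressure altitude = 9650 + (29.92 − 30.07) × 1000 = 9650 + (-150) = 9500 ft.
ISA temperature at 9500 ft = 15 − 2 × (9500/1000) = -4°C.
ISA deviation = 31 − (-4) = +35°C.
Density altitude = 9500 + 120 × (35) = 13700 ft.

13700 ft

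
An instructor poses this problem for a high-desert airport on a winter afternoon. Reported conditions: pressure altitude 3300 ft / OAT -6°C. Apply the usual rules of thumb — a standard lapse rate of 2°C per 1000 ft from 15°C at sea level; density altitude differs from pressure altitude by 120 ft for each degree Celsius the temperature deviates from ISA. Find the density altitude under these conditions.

1572 ft

ISA temperature at 3300 ft = 15 − 2 × (3300/1000) = 8.4°C.
ISA deviation = -6 − 8.4 = -14.4°C.
Density altitude = 3300 + 120 × (-14.4) = 3300 + (-1728) = 1572 ft.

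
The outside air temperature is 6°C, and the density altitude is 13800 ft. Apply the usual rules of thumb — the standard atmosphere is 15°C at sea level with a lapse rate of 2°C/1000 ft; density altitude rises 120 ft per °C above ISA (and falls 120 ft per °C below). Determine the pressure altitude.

DA = PA + 120 × (OAT − (15 − 2·PA/1000)) = PA + 120·OAT − 1800 + 0.24·PA = 1.24·PA + 120·OAT − 1800.
So 1.24·PA = 13800 − 120 × 6 + 1800 = 14880.
PA = 14880 / 1.24 = 12000 ft.

12000 ft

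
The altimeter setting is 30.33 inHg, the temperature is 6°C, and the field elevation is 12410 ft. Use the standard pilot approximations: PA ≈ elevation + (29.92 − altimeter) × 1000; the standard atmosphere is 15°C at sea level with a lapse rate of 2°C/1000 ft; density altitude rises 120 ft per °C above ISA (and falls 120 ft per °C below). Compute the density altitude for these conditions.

Pressure altitude = 12410 + (29.92 − 30.33) × 1000 = 12410 + (-410) = 12000 ft.
ISA temperature at 12000 ft = 15 − 2 × (12000/1000) = -9°C.
ISA deviation = 6 − (-9) = +15°C.
Density altitude = 12000 + 120 × (15) = 13800 ft.

13800 ft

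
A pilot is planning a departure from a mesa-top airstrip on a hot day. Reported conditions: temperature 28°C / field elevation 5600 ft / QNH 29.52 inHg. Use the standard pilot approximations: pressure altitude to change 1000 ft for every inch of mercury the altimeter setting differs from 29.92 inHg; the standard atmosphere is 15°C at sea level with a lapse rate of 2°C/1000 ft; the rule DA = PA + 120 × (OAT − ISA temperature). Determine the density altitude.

Pressure altitude = 5600 + (29.92 − 29.52) × 1000 = 5600 + (+400) = 6000 ft.
ISA temperature at 6000 ft = 15 − 2 × (6000/1000) = 3°C.
ISA deviation = 28 − 3 = +25°C.
Density altitude = 6000 + 120 × (25) = 9000 ft.

9000 ft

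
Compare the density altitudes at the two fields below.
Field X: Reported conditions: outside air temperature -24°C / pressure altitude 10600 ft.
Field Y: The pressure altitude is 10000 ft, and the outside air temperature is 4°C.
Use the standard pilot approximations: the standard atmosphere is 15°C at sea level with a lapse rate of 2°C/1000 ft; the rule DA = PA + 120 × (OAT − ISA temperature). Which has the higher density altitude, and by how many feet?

Field X: ISA temp = -6.2°C, deviation -17.8°C, DA = 10600 + 120 × (-17.8) = 8464 ft.
Field Y: ISA temp = -5°C, deviation +9°C, DA = 10000 + 120 × 9 = 11080 ft.
Field Y is higher by 11080 − 8464 = 2616 ft.

Field Y by 2616 ft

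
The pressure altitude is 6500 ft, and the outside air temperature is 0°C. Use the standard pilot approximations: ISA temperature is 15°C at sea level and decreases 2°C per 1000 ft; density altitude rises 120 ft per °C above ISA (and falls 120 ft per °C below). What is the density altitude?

6260 ft

ISA temperature at 6500 ft = 15 − 2 × (6500/1000) = 2°C.
ISA deviation = 0 − 2 = -2°C.
Density altitude = 6500 + 120 × (-2) = 6500 + (-240) = 6260 ft.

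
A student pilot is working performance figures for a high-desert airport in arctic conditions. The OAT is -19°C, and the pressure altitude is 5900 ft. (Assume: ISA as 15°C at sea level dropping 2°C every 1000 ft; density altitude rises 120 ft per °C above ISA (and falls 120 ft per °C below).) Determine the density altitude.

3236 ft

ISA temperature at 5900 ft = 15 − 2 × (5900/1000) = 3.2°C.
ISA deviation = -19 − 3.2 = -22.2°C.
Density altitude = 5900 + 120 × (-22.2) = 5900 + (-2664) = 3236 ft.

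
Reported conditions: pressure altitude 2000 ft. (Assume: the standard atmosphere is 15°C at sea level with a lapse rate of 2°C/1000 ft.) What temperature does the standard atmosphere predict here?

11°C

ISA temperature = 15 − 2 × (2000/1000) = 15 − 4 = 11°C.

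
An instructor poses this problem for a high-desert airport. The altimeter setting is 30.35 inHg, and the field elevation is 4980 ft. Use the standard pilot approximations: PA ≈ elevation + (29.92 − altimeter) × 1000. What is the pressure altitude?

4550 ft

Pressure correction = (29.92 − 30.35) × 1000 = -430 ft.
Pressure altitude = 4980 + (-430) = 4550 ft.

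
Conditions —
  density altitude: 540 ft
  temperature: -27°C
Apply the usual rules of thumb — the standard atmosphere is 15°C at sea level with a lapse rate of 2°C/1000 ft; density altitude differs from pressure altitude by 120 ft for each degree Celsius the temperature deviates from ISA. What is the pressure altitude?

4500 ft

DA = PA + 120 × (OAT − (15 − 2·PA/1000)) = PA + 120·OAT − 1800 + 0.24·PA = 1.24·PA + 120·OAT − 1800.
So 1.24·PA = 540 − 120 × (-27) + 1800 = 5580.
PA = 5580 / 1.24 = 4500 ft.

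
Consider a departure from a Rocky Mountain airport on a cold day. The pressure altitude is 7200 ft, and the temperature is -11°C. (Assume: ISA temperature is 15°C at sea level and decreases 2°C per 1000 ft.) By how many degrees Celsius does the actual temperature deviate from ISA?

ISA-11.6°C

ISA temperature at 7200 ft = 15 − 2 × (7200/1000) = 0.6°C.
Deviation = OAT − ISA = -11 − 0.6 = -11.6°C.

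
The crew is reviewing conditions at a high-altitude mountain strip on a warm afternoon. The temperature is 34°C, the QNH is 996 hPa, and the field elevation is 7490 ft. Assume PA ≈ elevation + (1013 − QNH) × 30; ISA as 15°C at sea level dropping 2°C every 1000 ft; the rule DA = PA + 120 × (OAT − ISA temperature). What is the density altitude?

12200 ft

Pressure altitude = 7490 + (1013 − 996) × 30 = 7490 + (+510) = 8000 ft.
ISA temperature at 8000 ft = 15 − 2 × (8000/1000) = -1°C.
ISA deviation = 34 − (-1) = +35°C.
Density altitude = 8000 + 120 × (35) = 12200 ft.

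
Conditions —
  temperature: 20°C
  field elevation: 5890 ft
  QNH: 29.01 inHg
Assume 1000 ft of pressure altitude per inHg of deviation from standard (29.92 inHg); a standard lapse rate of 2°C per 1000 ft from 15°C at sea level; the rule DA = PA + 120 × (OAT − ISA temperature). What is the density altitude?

Pressure altitude = 5890 + (29.92 − 29.01) × 1000 = 5890 + (+910) = 6800 ft.
ISA temperature at 6800 ft = 15 − 2 × (6800/1000) = 1.4°C.
ISA deviation = 20 − 1.4 = +18.6°C.
Density altitude = 6800 + 120 × (18.6) = 9032 ft.

9032 ft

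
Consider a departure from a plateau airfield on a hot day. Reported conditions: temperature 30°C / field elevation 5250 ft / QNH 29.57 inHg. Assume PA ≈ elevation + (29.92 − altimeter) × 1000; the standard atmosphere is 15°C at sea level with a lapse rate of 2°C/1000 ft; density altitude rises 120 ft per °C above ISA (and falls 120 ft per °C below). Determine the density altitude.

8744 ft

Pressure altitude = 5250 + (29.92 − 29.57) × 1000 = 5250 + (+350) = 5600 ft.
ISA temperature at 5600 ft = 15 − 2 × (5600/1000) = 3.8°C.
ISA deviation = 30 − 3.8 = +26.2°C.
Density altitude = 5600 + 120 × (26.2) = 8744 ft.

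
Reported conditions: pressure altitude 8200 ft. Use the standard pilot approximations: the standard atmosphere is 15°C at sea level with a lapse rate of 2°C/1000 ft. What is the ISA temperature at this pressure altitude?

-1.4°C

ISA temperature = 15 − 2 × (8200/1000) = 15 − 16.4 = -1.4°C.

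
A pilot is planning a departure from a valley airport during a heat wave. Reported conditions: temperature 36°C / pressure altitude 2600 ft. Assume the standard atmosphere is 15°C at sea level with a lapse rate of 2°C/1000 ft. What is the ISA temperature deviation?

ISA+26.2°C

ISA temperature at 2600 ft = 15 − 2 × (2600/1000) = 9.8°C.
Deviation = OAT − ISA = 36 − 9.8 = +26.2°C.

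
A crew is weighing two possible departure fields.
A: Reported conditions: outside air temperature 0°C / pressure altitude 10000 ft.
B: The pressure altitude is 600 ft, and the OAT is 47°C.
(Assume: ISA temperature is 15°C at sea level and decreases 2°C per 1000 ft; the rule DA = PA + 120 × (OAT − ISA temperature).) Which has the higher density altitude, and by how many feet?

A by 6016 ft

A: ISA temp = -5°C, deviation +5°C, DA = 10000 + 120 × 5 = 10600 ft.
B: ISA temp = 13.8°C, deviation +33.2°C, DA = 600 + 120 × 33.2 = 4584 ft.
A is higher by 10600 − 4584 = 6016 ft.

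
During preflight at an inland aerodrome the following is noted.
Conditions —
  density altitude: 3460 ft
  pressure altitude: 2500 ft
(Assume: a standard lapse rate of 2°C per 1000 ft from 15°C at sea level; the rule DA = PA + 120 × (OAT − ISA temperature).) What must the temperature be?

18°C

Density altitude − pressure altitude = 3460 − 2500 = +960 ft.
At 120 ft/°C that is an ISA deviation of 960/120 = +8°C.
ISA temperature at 2500 ft = 15 − 2 × (2500/1000) = 10°C.
OAT = ISA + deviation = 10 + (+8) = 18°C.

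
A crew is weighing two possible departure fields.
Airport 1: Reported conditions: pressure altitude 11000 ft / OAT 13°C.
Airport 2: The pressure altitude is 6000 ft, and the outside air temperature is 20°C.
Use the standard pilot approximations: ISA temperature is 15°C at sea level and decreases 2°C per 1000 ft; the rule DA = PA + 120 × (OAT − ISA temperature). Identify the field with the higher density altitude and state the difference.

Airport 1 by 5360 ft

Airport 1: ISA temp = -7°C, deviation +20°C, DA = 11000 + 120 × 20 = 13400 ft.
Airport 2: ISA temp = 3°C, deviation +17°C, DA = 6000 + 120 × 17 = 8040 ft.
Airport 1 is higher by 13400 − 8040 = 5360 ft.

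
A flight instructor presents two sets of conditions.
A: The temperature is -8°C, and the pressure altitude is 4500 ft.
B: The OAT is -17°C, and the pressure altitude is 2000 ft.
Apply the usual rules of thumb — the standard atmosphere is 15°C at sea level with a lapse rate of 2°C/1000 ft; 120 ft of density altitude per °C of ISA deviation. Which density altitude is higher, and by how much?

A: ISA temp = 6°C, deviation -14°C, DA = 4500 + 120 × (-14) = 2820 ft.
B: ISA temp = 11°C, deviation -28°C, DA = 2000 + 120 × (-28) = -1360 ft.
A is higher by 2820 − (-1360) = 4180 ft.

A by 4180 ft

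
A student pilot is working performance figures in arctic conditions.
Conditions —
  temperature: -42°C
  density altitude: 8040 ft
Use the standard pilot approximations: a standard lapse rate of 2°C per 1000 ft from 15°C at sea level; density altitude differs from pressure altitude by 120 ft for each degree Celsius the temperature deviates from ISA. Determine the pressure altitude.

12000 ft

DA = PA + 120 × (OAT − (15 − 2·PA/1000)) = PA + 120·OAT − 1800 + 0.24·PA = 1.24·PA + 120·OAT − 1800.
So 1.24·PA = 8040 − 120 × (-42) + 1800 = 14880.
PA = 14880 / 1.24 = 12000 ft.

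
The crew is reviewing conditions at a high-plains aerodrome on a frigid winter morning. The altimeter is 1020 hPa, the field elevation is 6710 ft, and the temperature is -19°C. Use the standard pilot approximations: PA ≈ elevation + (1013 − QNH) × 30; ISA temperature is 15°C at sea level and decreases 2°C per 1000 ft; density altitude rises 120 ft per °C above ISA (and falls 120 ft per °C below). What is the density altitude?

Pressure altitude = 6710 + (1013 − 1020) × 30 = 6710 + (-210) = 6500 ft.
ISA temperature at 6500 ft = 15 − 2 × (6500/1000) = 2°C.
ISA deviation = -19 − 2 = -21°C.
Density altitude = 6500 + 120 × (-21) = 3980 ft.

3980 ft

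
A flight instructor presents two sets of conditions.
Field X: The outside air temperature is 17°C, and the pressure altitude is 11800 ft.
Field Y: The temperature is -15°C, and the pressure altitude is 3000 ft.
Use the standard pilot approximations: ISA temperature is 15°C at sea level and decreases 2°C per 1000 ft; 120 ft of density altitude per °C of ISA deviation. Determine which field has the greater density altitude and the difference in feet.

Field X: ISA temp = -8.6°C, deviation +25.6°C, DA = 11800 + 120 × 25.6 = 14872 ft.
Field Y: ISA temp = 9°C, deviation -24°C, DA = 3000 + 120 × (-24) = 120 ft.
Field X is higher by 14872 − 120 = 14752 ft.

Field X by 14752 ft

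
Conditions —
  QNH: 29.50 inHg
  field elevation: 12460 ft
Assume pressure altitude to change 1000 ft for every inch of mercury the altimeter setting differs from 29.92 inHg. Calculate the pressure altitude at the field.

12880 ft

Pressure correction = (29.92 − 29.50) × 1000 = +420 ft.
Pressure altitude = 12460 + (+420) = 12880 ft.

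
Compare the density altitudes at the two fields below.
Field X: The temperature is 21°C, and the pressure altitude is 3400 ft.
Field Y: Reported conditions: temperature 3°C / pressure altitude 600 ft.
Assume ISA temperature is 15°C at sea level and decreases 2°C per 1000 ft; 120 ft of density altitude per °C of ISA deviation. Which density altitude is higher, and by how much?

Field X by 5632 ft

Field X: ISA temp = 8.2°C, deviation +12.8°C, DA = 3400 + 120 × 12.8 = 4936 ft.
Field Y: ISA temp = 13.8°C, deviation -10.8°C, DA = 600 + 120 × (-10.8) = -696 ft.
Field X is higher by 4936 − (-696) = 5632 ft.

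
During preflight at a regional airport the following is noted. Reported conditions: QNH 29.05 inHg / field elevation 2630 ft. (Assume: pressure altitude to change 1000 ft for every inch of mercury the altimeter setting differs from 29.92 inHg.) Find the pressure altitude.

Pressure correction = (29.92 − 29.05) × 1000 = +870 ft.
Pressure altitude = 2630 + (+870) = 3500 ft.

3500 ft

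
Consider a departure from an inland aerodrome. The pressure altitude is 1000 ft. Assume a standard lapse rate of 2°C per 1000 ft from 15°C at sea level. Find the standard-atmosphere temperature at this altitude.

13°C

ISA temperature = 15 − 2 × (1000/1000) = 15 − 2 = 13°C.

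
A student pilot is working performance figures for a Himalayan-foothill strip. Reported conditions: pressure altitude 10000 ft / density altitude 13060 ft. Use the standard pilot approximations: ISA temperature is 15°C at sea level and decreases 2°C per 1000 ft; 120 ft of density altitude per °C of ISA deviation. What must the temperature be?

20.5°C

Density altitude − pressure altitude = 13060 − 10000 = +3060 ft.
At 120 ft/°C that is an ISA deviation of 3060/120 = +25.5°C.
ISA temperature at 10000 ft = 15 − 2 × (10000/1000) = -5°C.
OAT = ISA + deviation = -5 + (+25.5) = 20.5°C.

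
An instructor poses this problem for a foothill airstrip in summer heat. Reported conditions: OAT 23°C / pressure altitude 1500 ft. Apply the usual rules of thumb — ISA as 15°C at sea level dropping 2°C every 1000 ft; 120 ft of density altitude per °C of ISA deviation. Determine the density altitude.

2820 ft

ISA temperature at 1500 ft = 15 − 2 × (1500/1000) = 12°C.
ISA deviation = 23 − 12 = +11°C.
Density altitude = 1500 + 120 × (11) = 1500 + (+1320) = 2820 ft.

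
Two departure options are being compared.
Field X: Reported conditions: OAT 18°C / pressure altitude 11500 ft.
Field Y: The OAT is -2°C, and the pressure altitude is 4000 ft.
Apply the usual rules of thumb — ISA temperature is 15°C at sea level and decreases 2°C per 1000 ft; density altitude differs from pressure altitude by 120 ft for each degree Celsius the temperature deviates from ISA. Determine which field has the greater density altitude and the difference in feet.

Field X: ISA temp = -8°C, deviation +26°C, DA = 11500 + 120 × 26 = 14620 ft.
Field Y: ISA temp = 7°C, deviation -9°C, DA = 4000 + 120 × (-9) = 2920 ft.
Field X is higher by 14620 − 2920 = 11700 ft.

Field X by 11700 ft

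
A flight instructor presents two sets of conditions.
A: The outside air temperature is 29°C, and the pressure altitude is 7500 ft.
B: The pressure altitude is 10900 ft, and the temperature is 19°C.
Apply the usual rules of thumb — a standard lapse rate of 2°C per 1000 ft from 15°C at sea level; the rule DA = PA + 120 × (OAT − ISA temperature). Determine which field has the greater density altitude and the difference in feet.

A: ISA temp = 0°C, deviation +29°C, DA = 7500 + 120 × 29 = 10980 ft.
B: ISA temp = -6.8°C, deviation +25.8°C, DA = 10900 + 120 × 25.8 = 13996 ft.
B is higher by 13996 − 10980 = 3016 ft.

B by 3016 ft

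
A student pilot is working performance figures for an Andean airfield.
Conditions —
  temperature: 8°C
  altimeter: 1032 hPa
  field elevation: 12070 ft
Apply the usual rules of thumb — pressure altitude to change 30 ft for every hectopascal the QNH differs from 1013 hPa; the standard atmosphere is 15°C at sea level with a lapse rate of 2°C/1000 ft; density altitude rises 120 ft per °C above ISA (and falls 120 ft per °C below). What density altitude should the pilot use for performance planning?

13420 ft

Pressure altitude = 12070 + (1013 − 1032) × 30 = 12070 + (-570) = 11500 ft.
ISA temperature at 11500 ft = 15 − 2 × (11500/1000) = -8°C.
ISA deviation = 8 − (-8) = +16°C.
Density altitude = 11500 + 120 × (16) = 13420 ft.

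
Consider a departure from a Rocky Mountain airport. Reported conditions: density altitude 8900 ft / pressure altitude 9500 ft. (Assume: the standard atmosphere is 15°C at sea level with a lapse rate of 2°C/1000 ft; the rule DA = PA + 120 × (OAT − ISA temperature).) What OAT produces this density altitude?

-9°C

Density altitude − pressure altitude = 8900 − 9500 = -600 ft.
At 120 ft/°C that is an ISA deviation of -600/120 = -5°C.
ISA temperature at 9500 ft = 15 − 2 × (9500/1000) = -4°C.
OAT = ISA + deviation = -4 + (-5) = -9°C.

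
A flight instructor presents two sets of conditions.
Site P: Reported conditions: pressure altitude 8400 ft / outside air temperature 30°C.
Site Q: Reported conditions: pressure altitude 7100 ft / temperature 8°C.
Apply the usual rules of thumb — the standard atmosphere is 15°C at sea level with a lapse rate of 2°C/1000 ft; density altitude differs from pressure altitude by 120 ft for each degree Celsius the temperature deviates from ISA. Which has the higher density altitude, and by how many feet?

Site P by 4252 ft

Site P: ISA temp = -1.8°C, deviation +31.8°C, DA = 8400 + 120 × 31.8 = 12216 ft.
Site Q: ISA temp = 0.8°C, deviation +7.2°C, DA = 7100 + 120 × 7.2 = 7964 ft.
Site P is higher by 12216 − 7964 = 4252 ft.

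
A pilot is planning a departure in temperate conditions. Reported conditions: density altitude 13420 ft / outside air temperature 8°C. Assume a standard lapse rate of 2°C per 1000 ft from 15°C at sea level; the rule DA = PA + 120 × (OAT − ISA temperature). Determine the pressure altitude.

DA = PA + 120 × (OAT − (15 − 2·PA/1000)) = PA + 120·OAT − 1800 + 0.24·PA = 1.24·PA + 120·OAT − 1800.
So 1.24·PA = 13420 − 120 × 8 + 1800 = 14260.
PA = 14260 / 1.24 = 11500 ft.

11500 ft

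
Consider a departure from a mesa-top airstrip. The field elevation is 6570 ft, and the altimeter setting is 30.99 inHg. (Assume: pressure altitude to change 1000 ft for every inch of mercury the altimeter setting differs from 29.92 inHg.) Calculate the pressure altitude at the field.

5500 ft

Pressure correction = (29.92 − 30.99) × 1000 = -1070 ft.
Pressure altitude = 6570 + (-1070) = 5500 ft.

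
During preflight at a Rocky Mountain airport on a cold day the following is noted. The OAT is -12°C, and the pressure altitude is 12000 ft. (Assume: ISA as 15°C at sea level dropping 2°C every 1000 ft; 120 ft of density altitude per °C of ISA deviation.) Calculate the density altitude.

11640 ft

ISA temperature at 12000 ft = 15 − 2 × (12000/1000) = -9°C.
ISA deviation = -12 − (-9) = -3°C.
Density altitude = 12000 + 120 × (-3) = 12000 + (-360) = 11640 ft.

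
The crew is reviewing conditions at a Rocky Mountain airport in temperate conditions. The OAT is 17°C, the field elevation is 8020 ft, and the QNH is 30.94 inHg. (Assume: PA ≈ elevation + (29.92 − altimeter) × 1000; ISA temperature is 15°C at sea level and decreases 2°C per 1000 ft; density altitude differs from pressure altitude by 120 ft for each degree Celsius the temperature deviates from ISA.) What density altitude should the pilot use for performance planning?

Pressure altitude = 8020 + (29.92 − 30.94) × 1000 = 8020 + (-1020) = 7000 ft.
ISA temperature at 7000 ft = 15 − 2 × (7000/1000) = 1°C.
ISA deviation = 17 − 1 = +16°C.
Density altitude = 7000 + 120 × (16) = 8920 ft.

8920 ft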